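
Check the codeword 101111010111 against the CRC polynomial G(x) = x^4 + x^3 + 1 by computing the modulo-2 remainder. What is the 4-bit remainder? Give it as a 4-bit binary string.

0000

Modulo-2 division of 101111010111 by 11001:
  pos 0: 10111 XOR 11001 = 01110
  pos 1: 11101 XOR 11001 = 00100
  pos 3: 10001 XOR 11001 = 01000
  pos 4: 10000 XOR 11001 = 01001
  pos 5: 10011 XOR 11001 = 01010
  pos 6: 10101 XOR 11001 = 01100
  pos 7: 11001 XOR 11001 = 00000
Remainder = 0000 (zero — the frame passes the CRC check).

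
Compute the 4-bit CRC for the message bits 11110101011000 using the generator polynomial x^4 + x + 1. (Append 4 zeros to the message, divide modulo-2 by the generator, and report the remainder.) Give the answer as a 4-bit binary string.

1000

Append 4 zeros: 111101010110000000. Divide by 10011 (XOR where the leading bit is 1):
  pos 0: 11110 XOR 10011 = 01101
  pos 1: 11011 XOR 10011 = 01000
  pos 2: 10000 XOR 10011 = 00011
  pos 5: 11101 XOR 10011 = 01110
  pos 6: 11101 XOR 10011 = 01110
  pos 7: 11100 XOR 10011 = 01111
  pos 8: 11110 XOR 10011 = 01101
  pos 9: 11010 XOR 10011 = 01001
  pos 10: 10010 XOR 10011 = 00001
Remainder (last 4 bits) = 1000. This is the CRC / FCS.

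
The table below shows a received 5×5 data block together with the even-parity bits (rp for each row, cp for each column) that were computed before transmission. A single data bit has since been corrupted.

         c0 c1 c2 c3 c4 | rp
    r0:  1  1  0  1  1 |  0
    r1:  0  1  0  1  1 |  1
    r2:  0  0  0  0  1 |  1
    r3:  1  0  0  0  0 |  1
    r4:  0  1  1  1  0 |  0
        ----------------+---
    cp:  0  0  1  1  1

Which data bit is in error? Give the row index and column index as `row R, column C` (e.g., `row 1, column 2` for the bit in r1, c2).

Recompute each row's even parity and compare to rp:
  r0: data parity 0, sent rp 0 → ok
  r1: data parity 1, sent rp 1 → ok
  r2: data parity 1, sent rp 1 → ok
  r3: data parity 1, sent rp 1 → ok
  r4: data parity 1, sent rp 0 → mismatch
Recompute each column's even parity and compare to cp:
  c0: data parity 0, sent cp 0 → ok
  c1: data parity 1, sent cp 0 → mismatch
  c2: data parity 1, sent cp 1 → ok
  c3: data parity 1, sent cp 1 → ok
  c4: data parity 1, sent cp 1 → ok
Exactly one row (r4) and one column (c1) fail → the flipped bit is at their intersection.

row 4, column 1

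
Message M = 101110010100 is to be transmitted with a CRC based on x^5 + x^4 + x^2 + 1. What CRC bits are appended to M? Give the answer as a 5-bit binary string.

11011

Append 5 zeros: 10111001010000000. Divide by 110101 (XOR where the leading bit is 1):
  pos 0: 101110 XOR 110101 = 011011
  pos 1: 110110 XOR 110101 = 000011
  pos 5: 111010 XOR 110101 = 001111
  pos 7: 111100 XOR 110101 = 001001
  pos 9: 100100 XOR 110101 = 010001
  pos 10: 100010 XOR 110101 = 010111
  pos 11: 101110 XOR 110101 = 011011
Remainder (last 5 bits) = 11011. This is the CRC / FCS.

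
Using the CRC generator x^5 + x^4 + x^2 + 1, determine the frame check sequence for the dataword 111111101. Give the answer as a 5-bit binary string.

01001

Append 5 zeros: 11111110100000. Divide by 110101 (XOR where the leading bit is 1):
  pos 0: 111111 XOR 110101 = 001010
  pos 2: 101010 XOR 110101 = 011111
  pos 3: 111111 XOR 110101 = 001010
  pos 5: 101000 XOR 110101 = 011101
  pos 6: 111010 XOR 110101 = 001111
  pos 8: 111100 XOR 110101 = 001001
Remainder (last 5 bits) = 01001. This is the CRC / FCS.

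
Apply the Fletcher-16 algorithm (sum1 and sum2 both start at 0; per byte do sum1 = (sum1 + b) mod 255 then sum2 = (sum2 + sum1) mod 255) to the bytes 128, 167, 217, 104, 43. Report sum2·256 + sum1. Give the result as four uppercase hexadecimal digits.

Running sums (mod 255):
  after byte 0 (128): sum1=128, sum2=128
  after byte 1 (167): sum1=40, sum2=168
  after byte 2 (217): sum1=2, sum2=170
  after byte 3 (104): sum1=106, sum2=21
  after byte 4 (43): sum1=149, sum2=170
Checksum = sum2·256 + sum1 = 170·256 + 149 = 43669 = 0xAA95.

AA95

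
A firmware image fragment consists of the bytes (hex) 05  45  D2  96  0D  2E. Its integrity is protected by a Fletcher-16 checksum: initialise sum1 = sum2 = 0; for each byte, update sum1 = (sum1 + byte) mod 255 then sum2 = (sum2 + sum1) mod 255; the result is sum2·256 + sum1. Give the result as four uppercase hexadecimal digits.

CFEE

Running sums (mod 255):
  after byte 0 (05): sum1=5, sum2=5
  after byte 1 (45): sum1=74, sum2=79
  after byte 2 (D2): sum1=29, sum2=108
  after byte 3 (96): sum1=179, sum2=32
  after byte 4 (0D): sum1=192, sum2=224
  after byte 5 (2E): sum1=238, sum2=207
Checksum = sum2·256 + sum1 = 207·256 + 238 = 53230 = 0xCFEE.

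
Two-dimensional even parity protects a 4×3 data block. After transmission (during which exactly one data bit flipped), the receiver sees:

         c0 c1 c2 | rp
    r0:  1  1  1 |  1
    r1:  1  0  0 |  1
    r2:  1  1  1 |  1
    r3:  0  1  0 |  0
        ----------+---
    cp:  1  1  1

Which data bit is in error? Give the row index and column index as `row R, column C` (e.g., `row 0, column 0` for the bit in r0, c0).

row 3, column 2

Recompute each row's even parity and compare to rp:
  r0: data parity 1, sent rp 1 → ok
  r1: data parity 1, sent rp 1 → ok
  r2: data parity 1, sent rp 1 → ok
  r3: data parity 1, sent rp 0 → mismatch
Recompute each column's even parity and compare to cp:
  c0: data parity 1, sent cp 1 → ok
  c1: data parity 1, sent cp 1 → ok
  c2: data parity 0, sent cp 1 → mismatch
Exactly one row (r3) and one column (c2) fail → the flipped bit is at their intersection.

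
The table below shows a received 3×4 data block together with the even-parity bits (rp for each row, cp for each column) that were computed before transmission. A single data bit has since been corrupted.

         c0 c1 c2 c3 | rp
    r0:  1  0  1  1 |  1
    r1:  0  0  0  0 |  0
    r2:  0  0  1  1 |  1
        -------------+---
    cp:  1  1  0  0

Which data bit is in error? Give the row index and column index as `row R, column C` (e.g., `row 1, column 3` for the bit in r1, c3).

Recompute each row's even parity and compare to rp:
  r0: data parity 1, sent rp 1 → ok
  r1: data parity 0, sent rp 0 → ok
  r2: data parity 0, sent rp 1 → mismatch
Recompute each column's even parity and compare to cp:
  c0: data parity 1, sent cp 1 → ok
  c1: data parity 0, sent cp 1 → mismatch
  c2: data parity 0, sent cp 0 → ok
  c3: data parity 0, sent cp 0 → ok
Exactly one row (r2) and one column (c1) fail → the flipped bit is at their intersection.

row 2, column 1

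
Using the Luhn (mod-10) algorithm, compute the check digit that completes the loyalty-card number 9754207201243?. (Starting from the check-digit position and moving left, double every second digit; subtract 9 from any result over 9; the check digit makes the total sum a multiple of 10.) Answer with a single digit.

3

Partial digits right→left: 3 4 2 1 0 2 7 0 2 4 5 7 9
Double every second digit counting from the check-digit position (so the 1st, 3rd, 5th, ... of the partial from the right).
  doubled (with −9 where >9): 6 4 0 5 4 1 9 → sum 29
  kept as-is: 4 1 2 0 4 7 → sum 18
Total = 29 + 18 = 47.
Check digit = (10 − (47 mod 10)) mod 10 = 3.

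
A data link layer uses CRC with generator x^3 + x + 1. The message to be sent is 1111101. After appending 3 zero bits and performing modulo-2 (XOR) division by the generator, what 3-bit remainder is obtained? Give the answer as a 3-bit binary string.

110

Append 3 zeros: 1111101000. Divide by 1011 (XOR where the leading bit is 1):
  pos 0: 1111 XOR 1011 = 0100
  pos 1: 1001 XOR 1011 = 0010
  pos 3: 1001 XOR 1011 = 0010
  pos 5: 1000 XOR 1011 = 0011
Remainder (last 3 bits) = 110. This is the CRC / FCS.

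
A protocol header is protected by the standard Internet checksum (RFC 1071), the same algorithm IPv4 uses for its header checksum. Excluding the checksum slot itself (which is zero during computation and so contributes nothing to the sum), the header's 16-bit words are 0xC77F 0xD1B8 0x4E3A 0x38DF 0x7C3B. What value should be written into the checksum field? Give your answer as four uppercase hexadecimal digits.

One's-complement addition (fold any carry out of bit 15 back into bit 0):
  0xC77F + 0xD1B8 = 0x19937 → wrap carry → 0x9938
  0x9938 + 0x4E3A = 0x0E772
  0xE772 + 0x38DF = 0x12051 → wrap carry → 0x2052
  0x2052 + 0x7C3B = 0x09C8D
One's-complement sum = 0x9C8D.
Checksum = ~0x9C8D & 0xFFFF = 0x6372.

6372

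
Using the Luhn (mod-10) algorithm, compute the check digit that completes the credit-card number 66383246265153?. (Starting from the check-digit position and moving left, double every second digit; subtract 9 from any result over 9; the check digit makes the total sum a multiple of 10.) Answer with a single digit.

4

Partial digits right→left: 3 5 1 5 6 2 6 4 2 3 8 3 6 6
Double every second digit counting from the check-digit position (so the 1st, 3rd, 5th, ... of the partial from the right).
  doubled (with −9 where >9): 6 2 3 3 4 7 3 → sum 28
  kept as-is: 5 5 2 4 3 3 6 → sum 28
Total = 28 + 28 = 56.
Check digit = (10 − (56 mod 10)) mod 10 = 4.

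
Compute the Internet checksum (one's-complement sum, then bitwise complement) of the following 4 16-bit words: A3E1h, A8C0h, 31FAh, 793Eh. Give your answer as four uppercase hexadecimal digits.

0825

One's-complement addition (fold any carry out of bit 15 back into bit 0):
  0xA3E1 + 0xA8C0 = 0x14CA1 → wrap carry → 0x4CA2
  0x4CA2 + 0x31FA = 0x07E9C
  0x7E9C + 0x793E = 0x0F7DA
One's-complement sum = 0xF7DA.
Checksum = ~0xF7DA & 0xFFFF = 0x0825.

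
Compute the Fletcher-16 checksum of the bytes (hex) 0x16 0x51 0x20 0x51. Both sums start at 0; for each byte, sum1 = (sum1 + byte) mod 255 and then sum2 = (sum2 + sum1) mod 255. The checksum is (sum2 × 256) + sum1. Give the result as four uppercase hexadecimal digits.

Running sums (mod 255):
  after byte 0 (0x16): sum1=22, sum2=22
  after byte 1 (0x51): sum1=103, sum2=125
  after byte 2 (0x20): sum1=135, sum2=5
  after byte 3 (0x51): sum1=216, sum2=221
Checksum = sum2·256 + sum1 = 221·256 + 216 = 56792 = 0xDDD8.

DDD8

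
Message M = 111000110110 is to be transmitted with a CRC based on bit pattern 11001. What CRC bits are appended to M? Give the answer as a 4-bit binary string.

0100

Append 4 zeros: 1110001101100000. Divide by 11001 (XOR where the leading bit is 1):
  pos 0: 11100 XOR 11001 = 00101
  pos 2: 10101 XOR 11001 = 01100
  pos 3: 11001 XOR 11001 = 00000
  pos 9: 11000 XOR 11001 = 00001
Remainder (last 4 bits) = 0100. This is the CRC / FCS.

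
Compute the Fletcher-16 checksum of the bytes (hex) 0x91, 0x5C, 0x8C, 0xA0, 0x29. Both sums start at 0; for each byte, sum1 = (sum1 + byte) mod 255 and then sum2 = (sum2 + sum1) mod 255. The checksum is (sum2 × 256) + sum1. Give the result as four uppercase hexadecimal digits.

5944

Running sums (mod 255):
  after byte 0 (0x91): sum1=145, sum2=145
  after byte 1 (0x5C): sum1=237, sum2=127
  after byte 2 (0x8C): sum1=122, sum2=249
  after byte 3 (0xA0): sum1=27, sum2=21
  after byte 4 (0x29): sum1=68, sum2=89
Checksum = sum2·256 + sum1 = 89·256 + 68 = 22852 = 0x5944.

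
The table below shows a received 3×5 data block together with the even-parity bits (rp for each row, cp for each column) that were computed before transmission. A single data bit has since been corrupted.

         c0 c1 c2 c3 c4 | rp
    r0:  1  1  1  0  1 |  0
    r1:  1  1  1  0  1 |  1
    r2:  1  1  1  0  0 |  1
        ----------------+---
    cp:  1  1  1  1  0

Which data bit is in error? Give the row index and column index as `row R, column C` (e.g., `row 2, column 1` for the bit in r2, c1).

row 1, column 3

Recompute each row's even parity and compare to rp:
  r0: data parity 0, sent rp 0 → ok
  r1: data parity 0, sent rp 1 → mismatch
  r2: data parity 1, sent rp 1 → ok
Recompute each column's even parity and compare to cp:
  c0: data parity 1, sent cp 1 → ok
  c1: data parity 1, sent cp 1 → ok
  c2: data parity 1, sent cp 1 → ok
  c3: data parity 0, sent cp 1 → mismatch
  c4: data parity 0, sent cp 0 → ok
Exactly one row (r1) and one column (c3) fail → the flipped bit is at their intersection.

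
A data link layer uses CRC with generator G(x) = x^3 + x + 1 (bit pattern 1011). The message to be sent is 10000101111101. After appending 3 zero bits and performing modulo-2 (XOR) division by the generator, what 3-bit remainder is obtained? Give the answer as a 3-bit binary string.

Append 3 zeros: 10000101111101000. Divide by 1011 (XOR where the leading bit is 1):
  pos 0: 1000 XOR 1011 = 0011
  pos 2: 1101 XOR 1011 = 0110
  pos 3: 1100 XOR 1011 = 0111
  pos 4: 1111 XOR 1011 = 0100
  pos 5: 1001 XOR 1011 = 0010
  pos 7: 1011 XOR 1011 = 0000
  pos 11: 1010 XOR 1011 = 0001
Remainder (last 3 bits) = 100. This is the CRC / FCS.

100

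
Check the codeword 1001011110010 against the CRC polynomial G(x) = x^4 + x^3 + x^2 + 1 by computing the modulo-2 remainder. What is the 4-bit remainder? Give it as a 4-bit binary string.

Modulo-2 division of 1001011110010 by 11101:
  pos 0: 10010 XOR 11101 = 01111
  pos 1: 11111 XOR 11101 = 00010
  pos 4: 10111 XOR 11101 = 01010
  pos 5: 10100 XOR 11101 = 01001
  pos 6: 10010 XOR 11101 = 01111
  pos 7: 11111 XOR 11101 = 00010
Remainder = 0100 (nonzero — an error is detected).

0100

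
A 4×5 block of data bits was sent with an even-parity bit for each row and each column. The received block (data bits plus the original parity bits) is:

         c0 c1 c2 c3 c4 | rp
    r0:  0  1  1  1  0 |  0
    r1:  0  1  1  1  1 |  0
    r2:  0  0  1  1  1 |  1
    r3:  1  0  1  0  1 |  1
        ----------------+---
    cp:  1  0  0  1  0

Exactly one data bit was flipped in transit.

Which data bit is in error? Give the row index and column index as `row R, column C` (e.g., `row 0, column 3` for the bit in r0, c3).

row 0, column 4

Recompute each row's even parity and compare to rp:
  r0: data parity 1, sent rp 0 → mismatch
  r1: data parity 0, sent rp 0 → ok
  r2: data parity 1, sent rp 1 → ok
  r3: data parity 1, sent rp 1 → ok
Recompute each column's even parity and compare to cp:
  c0: data parity 1, sent cp 1 → ok
  c1: data parity 0, sent cp 0 → ok
  c2: data parity 0, sent cp 0 → ok
  c3: data parity 1, sent cp 1 → ok
  c4: data parity 1, sent cp 0 → mismatch
Exactly one row (r0) and one column (c4) fail → the flipped bit is at their intersection.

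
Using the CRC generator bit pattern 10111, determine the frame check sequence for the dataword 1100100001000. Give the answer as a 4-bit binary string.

1001

Append 4 zeros: 11001000010000000. Divide by 10111 (XOR where the leading bit is 1):
  pos 0: 11001 XOR 10111 = 01110
  pos 1: 11100 XOR 10111 = 01011
  pos 2: 10110 XOR 10111 = 00001
  pos 6: 10010 XOR 10111 = 00101
  pos 8: 10100 XOR 10111 = 00011
  pos 11: 11000 XOR 10111 = 01111
  pos 12: 11110 XOR 10111 = 01001
Remainder (last 4 bits) = 1001. This is the CRC / FCS.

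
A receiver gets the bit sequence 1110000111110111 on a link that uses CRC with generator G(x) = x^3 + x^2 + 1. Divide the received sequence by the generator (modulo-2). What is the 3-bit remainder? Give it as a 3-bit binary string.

Modulo-2 division of 1110000111110111 by 1101:
  pos 0: 1110 XOR 1101 = 0011
  pos 2: 1100 XOR 1101 = 0001
  pos 5: 1011 XOR 1101 = 0110
  pos 6: 1101 XOR 1101 = 0000
  pos 10: 1101 XOR 1101 = 0000
Remainder = 011 (nonzero — an error is detected).

011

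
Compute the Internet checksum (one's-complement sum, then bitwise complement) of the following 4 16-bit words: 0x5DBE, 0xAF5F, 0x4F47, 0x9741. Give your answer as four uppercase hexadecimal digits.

One's-complement addition (fold any carry out of bit 15 back into bit 0):
  0x5DBE + 0xAF5F = 0x10D1D → wrap carry → 0x0D1E
  0x0D1E + 0x4F47 = 0x05C65
  0x5C65 + 0x9741 = 0x0F3A6
One's-complement sum = 0xF3A6.
Checksum = ~0xF3A6 & 0xFFFF = 0x0C59.

0C59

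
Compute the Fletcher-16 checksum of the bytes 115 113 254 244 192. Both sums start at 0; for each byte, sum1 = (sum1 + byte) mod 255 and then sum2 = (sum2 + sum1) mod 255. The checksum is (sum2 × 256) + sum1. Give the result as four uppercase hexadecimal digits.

Running sums (mod 255):
  after byte 0 (115): sum1=115, sum2=115
  after byte 1 (113): sum1=228, sum2=88
  after byte 2 (254): sum1=227, sum2=60
  after byte 3 (244): sum1=216, sum2=21
  after byte 4 (192): sum1=153, sum2=174
Checksum = sum2·256 + sum1 = 174·256 + 153 = 44697 = 0xAE99.

AE99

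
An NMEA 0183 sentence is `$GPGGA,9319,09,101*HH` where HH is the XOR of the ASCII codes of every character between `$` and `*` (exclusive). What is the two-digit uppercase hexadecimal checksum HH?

41

XOR the ASCII codes of the payload characters:
  'G' = 0x47 → acc = 0x47
  'P' = 0x50 → acc = 0x17
  'G' = 0x47 → acc = 0x50
  'G' = 0x47 → acc = 0x17
  'A' = 0x41 → acc = 0x56
  ',' = 0x2C → acc = 0x7A
  '9' = 0x39 → acc = 0x43
  '3' = 0x33 → acc = 0x70
  '1' = 0x31 → acc = 0x41
  '9' = 0x39 → acc = 0x78
  ',' = 0x2C → acc = 0x54
  '0' = 0x30 → acc = 0x64
  '9' = 0x39 → acc = 0x5D
  ',' = 0x2C → acc = 0x71
  '1' = 0x31 → acc = 0x40
  '0' = 0x30 → acc = 0x70
  '1' = 0x31 → acc = 0x41
Checksum = 0x41.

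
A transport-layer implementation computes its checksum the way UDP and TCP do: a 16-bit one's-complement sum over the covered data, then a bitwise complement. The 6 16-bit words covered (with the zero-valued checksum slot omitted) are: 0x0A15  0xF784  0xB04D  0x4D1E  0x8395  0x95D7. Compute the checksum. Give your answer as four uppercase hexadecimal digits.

One's-complement addition (fold any carry out of bit 15 back into bit 0):
  0x0A15 + 0xF784 = 0x10199 → wrap carry → 0x019A
  0x019A + 0xB04D = 0x0B1E7
  0xB1E7 + 0x4D1E = 0x0FF05
  0xFF05 + 0x8395 = 0x1829A → wrap carry → 0x829B
  0x829B + 0x95D7 = 0x11872 → wrap carry → 0x1873
One's-complement sum = 0x1873.
Checksum = ~0x1873 & 0xFFFF = 0xE78C.

E78C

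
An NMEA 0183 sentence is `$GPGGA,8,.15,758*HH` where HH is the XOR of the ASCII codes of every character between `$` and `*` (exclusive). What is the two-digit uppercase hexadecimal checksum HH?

52

XOR the ASCII codes of the payload characters:
  'G' = 0x47 → acc = 0x47
  'P' = 0x50 → acc = 0x17
  'G' = 0x47 → acc = 0x50
  'G' = 0x47 → acc = 0x17
  'A' = 0x41 → acc = 0x56
  ',' = 0x2C → acc = 0x7A
  '8' = 0x38 → acc = 0x42
  ',' = 0x2C → acc = 0x6E
  '.' = 0x2E → acc = 0x40
  '1' = 0x31 → acc = 0x71
  '5' = 0x35 → acc = 0x44
  ',' = 0x2C → acc = 0x68
  '7' = 0x37 → acc = 0x5F
  '5' = 0x35 → acc = 0x6A
  '8' = 0x38 → acc = 0x52
Checksum = 0x52.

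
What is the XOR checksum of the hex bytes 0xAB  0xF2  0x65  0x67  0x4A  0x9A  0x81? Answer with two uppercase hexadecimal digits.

0A

XOR the bytes together:
  start with 0xAB
  0xAB ⊕ 0xF2 = 0x59
  0x59 ⊕ 0x65 = 0x3C
  0x3C ⊕ 0x67 = 0x5B
  0x5B ⊕ 0x4A = 0x11
  0x11 ⊕ 0x9A = 0x8B
  0x8B ⊕ 0x81 = 0x0A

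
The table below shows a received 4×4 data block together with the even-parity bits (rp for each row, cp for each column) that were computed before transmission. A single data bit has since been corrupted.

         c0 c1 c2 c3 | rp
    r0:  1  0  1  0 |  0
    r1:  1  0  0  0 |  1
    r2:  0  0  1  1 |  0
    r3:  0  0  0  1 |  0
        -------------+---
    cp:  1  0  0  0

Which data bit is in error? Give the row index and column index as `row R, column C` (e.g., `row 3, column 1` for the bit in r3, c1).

row 3, column 0

Recompute each row's even parity and compare to rp:
  r0: data parity 0, sent rp 0 → ok
  r1: data parity 1, sent rp 1 → ok
  r2: data parity 0, sent rp 0 → ok
  r3: data parity 1, sent rp 0 → mismatch
Recompute each column's even parity and compare to cp:
  c0: data parity 0, sent cp 1 → mismatch
  c1: data parity 0, sent cp 0 → ok
  c2: data parity 0, sent cp 0 → ok
  c3: data parity 0, sent cp 0 → ok
Exactly one row (r3) and one column (c0) fail → the flipped bit is at their intersection.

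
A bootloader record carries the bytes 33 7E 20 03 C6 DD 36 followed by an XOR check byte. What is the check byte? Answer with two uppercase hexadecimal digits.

43

XOR the bytes together:
  start with 0x33
  0x33 ⊕ 0x7E = 0x4D
  0x4D ⊕ 0x20 = 0x6D
  0x6D ⊕ 0x03 = 0x6E
  0x6E ⊕ 0xC6 = 0xA8
  0xA8 ⊕ 0xDD = 0x75
  0x75 ⊕ 0x36 = 0x43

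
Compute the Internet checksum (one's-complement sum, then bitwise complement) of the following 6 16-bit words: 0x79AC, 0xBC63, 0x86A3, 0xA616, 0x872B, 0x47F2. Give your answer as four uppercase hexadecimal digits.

CE17

One's-complement addition (fold any carry out of bit 15 back into bit 0):
  0x79AC + 0xBC63 = 0x1360F → wrap carry → 0x3610
  0x3610 + 0x86A3 = 0x0BCB3
  0xBCB3 + 0xA616 = 0x162C9 → wrap carry → 0x62CA
  0x62CA + 0x872B = 0x0E9F5
  0xE9F5 + 0x47F2 = 0x131E7 → wrap carry → 0x31E8
One's-complement sum = 0x31E8.
Checksum = ~0x31E8 & 0xFFFF = 0xCE17.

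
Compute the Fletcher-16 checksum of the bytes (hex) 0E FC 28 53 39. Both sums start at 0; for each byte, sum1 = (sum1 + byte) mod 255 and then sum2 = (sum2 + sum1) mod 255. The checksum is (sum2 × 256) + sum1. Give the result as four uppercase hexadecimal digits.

Running sums (mod 255):
  after byte 0 (0E): sum1=14, sum2=14
  after byte 1 (FC): sum1=11, sum2=25
  after byte 2 (28): sum1=51, sum2=76
  after byte 3 (53): sum1=134, sum2=210
  after byte 4 (39): sum1=191, sum2=146
Checksum = sum2·256 + sum1 = 146·256 + 191 = 37567 = 0x92BF.

92BF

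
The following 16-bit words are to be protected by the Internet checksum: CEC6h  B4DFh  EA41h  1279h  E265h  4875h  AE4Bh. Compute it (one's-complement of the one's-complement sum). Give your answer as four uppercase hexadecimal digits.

A677

One's-complement addition (fold any carry out of bit 15 back into bit 0):
  0xCEC6 + 0xB4DF = 0x183A5 → wrap carry → 0x83A6
  0x83A6 + 0xEA41 = 0x16DE7 → wrap carry → 0x6DE8
  0x6DE8 + 0x1279 = 0x08061
  0x8061 + 0xE265 = 0x162C6 → wrap carry → 0x62C7
  0x62C7 + 0x4875 = 0x0AB3C
  0xAB3C + 0xAE4B = 0x15987 → wrap carry → 0x5988
One's-complement sum = 0x5988.
Checksum = ~0x5988 & 0xFFFF = 0xA677.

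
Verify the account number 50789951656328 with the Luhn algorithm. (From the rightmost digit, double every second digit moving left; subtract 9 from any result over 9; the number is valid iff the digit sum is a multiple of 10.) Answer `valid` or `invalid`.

From the right, keep odd positions and double even positions (subtract 9 from any doubled value over 9):
  doubled (positions 2,4,...): 4 3 3 1 9 5 1 → sum 26
  kept (positions 1,3,...): 8 3 5 1 9 8 0 → sum 34
Total = 60.
60 mod 10 = 0, so the number is valid.

valid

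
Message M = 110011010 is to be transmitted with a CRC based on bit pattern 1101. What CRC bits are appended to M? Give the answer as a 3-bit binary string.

Append 3 zeros: 110011010000. Divide by 1101 (XOR where the leading bit is 1):
  pos 0: 1100 XOR 1101 = 0001
  pos 3: 1110 XOR 1101 = 0011
  pos 5: 1110 XOR 1101 = 0011
  pos 7: 1100 XOR 1101 = 0001
Remainder (last 3 bits) = 010. This is the CRC / FCS.

010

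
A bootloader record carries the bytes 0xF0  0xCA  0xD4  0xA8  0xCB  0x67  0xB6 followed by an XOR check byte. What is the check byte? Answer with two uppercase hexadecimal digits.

XOR the bytes together:
  start with 0xF0
  0xF0 ⊕ 0xCA = 0x3A
  0x3A ⊕ 0xD4 = 0xEE
  0xEE ⊕ 0xA8 = 0x46
  0x46 ⊕ 0xCB = 0x8D
  0x8D ⊕ 0x67 = 0xEA
  0xEA ⊕ 0xB6 = 0x5C

5C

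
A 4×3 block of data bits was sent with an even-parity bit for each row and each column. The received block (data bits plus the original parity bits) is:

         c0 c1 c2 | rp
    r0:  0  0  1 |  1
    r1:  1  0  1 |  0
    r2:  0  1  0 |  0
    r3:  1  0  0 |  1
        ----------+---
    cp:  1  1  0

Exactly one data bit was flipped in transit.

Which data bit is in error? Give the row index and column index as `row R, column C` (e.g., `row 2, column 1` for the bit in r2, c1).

Recompute each row's even parity and compare to rp:
  r0: data parity 1, sent rp 1 → ok
  r1: data parity 0, sent rp 0 → ok
  r2: data parity 1, sent rp 0 → mismatch
  r3: data parity 1, sent rp 1 → ok
Recompute each column's even parity and compare to cp:
  c0: data parity 0, sent cp 1 → mismatch
  c1: data parity 1, sent cp 1 → ok
  c2: data parity 0, sent cp 0 → ok
Exactly one row (r2) and one column (c0) fail → the flipped bit is at their intersection.

row 2, column 0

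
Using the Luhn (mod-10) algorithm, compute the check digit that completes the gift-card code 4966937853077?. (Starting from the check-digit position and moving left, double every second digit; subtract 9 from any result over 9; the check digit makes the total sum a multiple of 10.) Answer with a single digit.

3

Partial digits right→left: 7 7 0 3 5 8 7 3 9 6 6 9 4
Double every second digit counting from the check-digit position (so the 1st, 3rd, 5th, ... of the partial from the right).
  doubled (with −9 where >9): 5 0 1 5 9 3 8 → sum 31
  kept as-is: 7 3 8 3 6 9 → sum 36
Total = 31 + 36 = 67.
Check digit = (10 − (67 mod 10)) mod 10 = 3.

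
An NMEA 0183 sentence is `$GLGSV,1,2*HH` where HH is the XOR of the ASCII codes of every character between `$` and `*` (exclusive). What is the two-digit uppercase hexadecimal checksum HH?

XOR the ASCII codes of the payload characters:
  'G' = 0x47 → acc = 0x47
  'L' = 0x4C → acc = 0x0B
  'G' = 0x47 → acc = 0x4C
  'S' = 0x53 → acc = 0x1F
  'V' = 0x56 → acc = 0x49
  ',' = 0x2C → acc = 0x65
  '1' = 0x31 → acc = 0x54
  ',' = 0x2C → acc = 0x78
  '2' = 0x32 → acc = 0x4A
Checksum = 0x4A.

4A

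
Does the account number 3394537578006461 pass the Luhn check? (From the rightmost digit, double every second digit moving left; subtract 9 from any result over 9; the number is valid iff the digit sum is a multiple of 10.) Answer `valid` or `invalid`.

valid

From the right, keep odd positions and double even positions (subtract 9 from any doubled value over 9):
  doubled (positions 2,4,...): 3 3 0 5 5 1 9 6 → sum 32
  kept (positions 1,3,...): 1 4 0 8 5 3 4 3 → sum 28
Total = 60.
60 mod 10 = 0, so the number is valid.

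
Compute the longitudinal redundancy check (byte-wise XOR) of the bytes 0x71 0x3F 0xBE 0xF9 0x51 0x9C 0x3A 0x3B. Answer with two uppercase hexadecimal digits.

C5

XOR the bytes together:
  start with 0x71
  0x71 ⊕ 0x3F = 0x4E
  0x4E ⊕ 0xBE = 0xF0
  0xF0 ⊕ 0xF9 = 0x09
  0x09 ⊕ 0x51 = 0x58
  0x58 ⊕ 0x9C = 0xC4
  0xC4 ⊕ 0x3A = 0xFE
  0xFE ⊕ 0x3B = 0xC5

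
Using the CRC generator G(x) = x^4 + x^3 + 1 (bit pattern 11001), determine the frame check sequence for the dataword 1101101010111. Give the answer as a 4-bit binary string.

Append 4 zeros: 11011010101110000. Divide by 11001 (XOR where the leading bit is 1):
  pos 0: 11011 XOR 11001 = 00010
  pos 3: 10010 XOR 11001 = 01011
  pos 4: 10111 XOR 11001 = 01110
  pos 5: 11100 XOR 11001 = 00101
  pos 7: 10111 XOR 11001 = 01110
  pos 8: 11101 XOR 11001 = 00100
  pos 10: 10000 XOR 11001 = 01001
  pos 11: 10010 XOR 11001 = 01011
  pos 12: 10110 XOR 11001 = 01111
Remainder (last 4 bits) = 1111. This is the CRC / FCS.

1111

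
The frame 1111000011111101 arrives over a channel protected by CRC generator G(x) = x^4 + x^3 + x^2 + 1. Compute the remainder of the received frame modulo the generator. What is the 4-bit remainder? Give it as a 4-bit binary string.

0010

Modulo-2 division of 1111000011111101 by 11101:
  pos 0: 11110 XOR 11101 = 00011
  pos 3: 11000 XOR 11101 = 00101
  pos 5: 10111 XOR 11101 = 01010
  pos 6: 10101 XOR 11101 = 01000
  pos 7: 10001 XOR 11101 = 01100
  pos 8: 11001 XOR 11101 = 00100
  pos 10: 10010 XOR 11101 = 01111
  pos 11: 11111 XOR 11101 = 00010
Remainder = 0010 (nonzero — an error is detected).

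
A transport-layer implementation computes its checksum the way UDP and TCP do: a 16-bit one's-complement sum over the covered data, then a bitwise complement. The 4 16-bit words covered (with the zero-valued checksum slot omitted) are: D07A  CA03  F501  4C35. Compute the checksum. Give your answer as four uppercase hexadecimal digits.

One's-complement addition (fold any carry out of bit 15 back into bit 0):
  0xD07A + 0xCA03 = 0x19A7D → wrap carry → 0x9A7E
  0x9A7E + 0xF501 = 0x18F7F → wrap carry → 0x8F80
  0x8F80 + 0x4C35 = 0x0DBB5
One's-complement sum = 0xDBB5.
Checksum = ~0xDBB5 & 0xFFFF = 0x244A.

244A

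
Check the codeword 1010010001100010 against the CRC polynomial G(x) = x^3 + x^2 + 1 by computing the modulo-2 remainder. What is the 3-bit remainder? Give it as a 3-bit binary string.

Modulo-2 division of 1010010001100010 by 1101:
  pos 0: 1010 XOR 1101 = 0111
  pos 1: 1110 XOR 1101 = 0011
  pos 3: 1110 XOR 1101 = 0011
  pos 5: 1100 XOR 1101 = 0001
  pos 8: 1110 XOR 1101 = 0011
  pos 10: 1100 XOR 1101 = 0001
Remainder = 110 (nonzero — an error is detected).

110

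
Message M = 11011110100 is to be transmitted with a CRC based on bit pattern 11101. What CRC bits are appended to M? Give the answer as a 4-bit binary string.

Append 4 zeros: 110111101000000. Divide by 11101 (XOR where the leading bit is 1):
  pos 0: 11011 XOR 11101 = 00110
  pos 2: 11011 XOR 11101 = 00110
  pos 4: 11001 XOR 11101 = 00100
  pos 6: 10000 XOR 11101 = 01101
  pos 7: 11010 XOR 11101 = 00111
  pos 9: 11100 XOR 11101 = 00001
Remainder (last 4 bits) = 0010. This is the CRC / FCS.

0010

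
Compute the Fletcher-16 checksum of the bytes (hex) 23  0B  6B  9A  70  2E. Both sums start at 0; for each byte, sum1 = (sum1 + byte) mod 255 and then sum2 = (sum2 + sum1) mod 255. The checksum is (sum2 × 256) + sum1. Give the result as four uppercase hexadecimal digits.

Running sums (mod 255):
  after byte 0 (23): sum1=35, sum2=35
  after byte 1 (0B): sum1=46, sum2=81
  after byte 2 (6B): sum1=153, sum2=234
  after byte 3 (9A): sum1=52, sum2=31
  after byte 4 (70): sum1=164, sum2=195
  after byte 5 (2E): sum1=210, sum2=150
Checksum = sum2·256 + sum1 = 150·256 + 210 = 38610 = 0x96D2.

96D2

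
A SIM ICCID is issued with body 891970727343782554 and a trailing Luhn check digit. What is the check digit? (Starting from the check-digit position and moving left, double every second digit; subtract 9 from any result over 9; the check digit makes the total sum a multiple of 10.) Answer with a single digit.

2

Partial digits right→left: 4 5 5 2 8 7 3 4 3 7 2 7 0 7 9 1 9 8
Double every second digit counting from the check-digit position (so the 1st, 3rd, 5th, ... of the partial from the right).
  doubled (with −9 where >9): 8 1 7 6 6 4 0 9 9 → sum 50
  kept as-is: 5 2 7 4 7 7 7 1 8 → sum 48
Total = 50 + 48 = 98.
Check digit = (10 − (98 mod 10)) mod 10 = 2.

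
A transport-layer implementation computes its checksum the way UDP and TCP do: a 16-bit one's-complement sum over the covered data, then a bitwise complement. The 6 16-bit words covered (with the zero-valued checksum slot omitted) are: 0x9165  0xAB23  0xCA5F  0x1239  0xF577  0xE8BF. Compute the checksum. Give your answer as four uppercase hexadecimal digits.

08A6

One's-complement addition (fold any carry out of bit 15 back into bit 0):
  0x9165 + 0xAB23 = 0x13C88 → wrap carry → 0x3C89
  0x3C89 + 0xCA5F = 0x106E8 → wrap carry → 0x06E9
  0x06E9 + 0x1239 = 0x01922
  0x1922 + 0xF577 = 0x10E99 → wrap carry → 0x0E9A
  0x0E9A + 0xE8BF = 0x0F759
One's-complement sum = 0xF759.
Checksum = ~0xF759 & 0xFFFF = 0x08A6.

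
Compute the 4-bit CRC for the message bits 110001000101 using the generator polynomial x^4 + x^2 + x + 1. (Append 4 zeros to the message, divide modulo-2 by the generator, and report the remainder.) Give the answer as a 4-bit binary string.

0111

Append 4 zeros: 1100010001010000. Divide by 10111 (XOR where the leading bit is 1):
  pos 0: 11000 XOR 10111 = 01111
  pos 1: 11111 XOR 10111 = 01000
  pos 2: 10000 XOR 10111 = 00111
  pos 4: 11100 XOR 10111 = 01011
  pos 5: 10111 XOR 10111 = 00000
  pos 11: 10000 XOR 10111 = 00111
Remainder (last 4 bits) = 0111. This is the CRC / FCS.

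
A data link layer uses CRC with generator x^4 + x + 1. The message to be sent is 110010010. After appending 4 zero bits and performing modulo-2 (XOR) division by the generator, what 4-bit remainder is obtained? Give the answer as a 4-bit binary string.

Append 4 zeros: 1100100100000. Divide by 10011 (XOR where the leading bit is 1):
  pos 0: 11001 XOR 10011 = 01010
  pos 1: 10100 XOR 10011 = 00111
  pos 3: 11101 XOR 10011 = 01110
  pos 4: 11100 XOR 10011 = 01111
  pos 5: 11110 XOR 10011 = 01101
  pos 6: 11010 XOR 10011 = 01001
  pos 7: 10010 XOR 10011 = 00001
Remainder (last 4 bits) = 0010. This is the CRC / FCS.

0010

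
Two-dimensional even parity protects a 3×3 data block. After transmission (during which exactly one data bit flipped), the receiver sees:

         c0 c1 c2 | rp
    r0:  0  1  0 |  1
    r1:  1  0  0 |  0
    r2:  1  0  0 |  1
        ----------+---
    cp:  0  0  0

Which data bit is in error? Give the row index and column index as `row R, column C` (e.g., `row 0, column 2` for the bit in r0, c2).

row 1, column 1

Recompute each row's even parity and compare to rp:
  r0: data parity 1, sent rp 1 → ok
  r1: data parity 1, sent rp 0 → mismatch
  r2: data parity 1, sent rp 1 → ok
Recompute each column's even parity and compare to cp:
  c0: data parity 0, sent cp 0 → ok
  c1: data parity 1, sent cp 0 → mismatch
  c2: data parity 0, sent cp 0 → ok
Exactly one row (r1) and one column (c1) fail → the flipped bit is at their intersection.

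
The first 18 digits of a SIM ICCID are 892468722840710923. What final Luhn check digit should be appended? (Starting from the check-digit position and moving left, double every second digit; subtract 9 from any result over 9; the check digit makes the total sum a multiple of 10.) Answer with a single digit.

0

Partial digits right→left: 3 2 9 0 1 7 0 4 8 2 2 7 8 6 4 2 9 8
Double every second digit counting from the check-digit position (so the 1st, 3rd, 5th, ... of the partial from the right).
  doubled (with −9 where >9): 6 9 2 0 7 4 7 8 9 → sum 52
  kept as-is: 2 0 7 4 2 7 6 2 8 → sum 38
Total = 52 + 38 = 90.
Check digit = (10 − (90 mod 10)) mod 10 = 0.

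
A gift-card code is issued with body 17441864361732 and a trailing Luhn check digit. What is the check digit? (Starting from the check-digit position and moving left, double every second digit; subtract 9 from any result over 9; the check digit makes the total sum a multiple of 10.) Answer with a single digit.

1

Partial digits right→left: 2 3 7 1 6 3 4 6 8 1 4 4 7 1
Double every second digit counting from the check-digit position (so the 1st, 3rd, 5th, ... of the partial from the right).
  doubled (with −9 where >9): 4 5 3 8 7 8 5 → sum 40
  kept as-is: 3 1 3 6 1 4 1 → sum 19
Total = 40 + 19 = 59.
Check digit = (10 − (59 mod 10)) mod 10 = 1.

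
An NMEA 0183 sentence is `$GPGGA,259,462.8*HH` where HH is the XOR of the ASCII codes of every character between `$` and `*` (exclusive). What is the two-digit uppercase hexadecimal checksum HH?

XOR the ASCII codes of the payload characters:
  'G' = 0x47 → acc = 0x47
  'P' = 0x50 → acc = 0x17
  'G' = 0x47 → acc = 0x50
  'G' = 0x47 → acc = 0x17
  'A' = 0x41 → acc = 0x56
  ',' = 0x2C → acc = 0x7A
  '2' = 0x32 → acc = 0x48
  '5' = 0x35 → acc = 0x7D
  '9' = 0x39 → acc = 0x44
  ',' = 0x2C → acc = 0x68
  '4' = 0x34 → acc = 0x5C
  '6' = 0x36 → acc = 0x6A
  '2' = 0x32 → acc = 0x58
  '.' = 0x2E → acc = 0x76
  '8' = 0x38 → acc = 0x4E
Checksum = 0x4E.

4E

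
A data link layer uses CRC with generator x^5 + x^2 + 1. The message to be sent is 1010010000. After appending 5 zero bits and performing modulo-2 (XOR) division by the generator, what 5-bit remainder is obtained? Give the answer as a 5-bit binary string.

01001

Append 5 zeros: 101001000000000. Divide by 100101 (XOR where the leading bit is 1):
  pos 0: 101001 XOR 100101 = 001100
  pos 2: 110000 XOR 100101 = 010101
  pos 3: 101010 XOR 100101 = 001111
  pos 5: 111100 XOR 100101 = 011001
  pos 6: 110010 XOR 100101 = 010111
  pos 7: 101110 XOR 100101 = 001011
  pos 9: 101100 XOR 100101 = 001001
Remainder (last 5 bits) = 01001. This is the CRC / FCS.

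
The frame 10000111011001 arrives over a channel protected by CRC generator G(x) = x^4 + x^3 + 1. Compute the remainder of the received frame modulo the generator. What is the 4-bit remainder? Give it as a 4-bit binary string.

0000

Modulo-2 division of 10000111011001 by 11001:
  pos 0: 10000 XOR 11001 = 01001
  pos 1: 10011 XOR 11001 = 01010
  pos 2: 10101 XOR 11001 = 01100
  pos 3: 11001 XOR 11001 = 00000
  pos 9: 11001 XOR 11001 = 00000
Remainder = 0000 (zero — the frame passes the CRC check).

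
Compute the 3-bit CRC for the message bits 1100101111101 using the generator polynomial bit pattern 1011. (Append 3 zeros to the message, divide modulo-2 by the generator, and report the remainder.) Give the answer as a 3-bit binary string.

Append 3 zeros: 1100101111101000. Divide by 1011 (XOR where the leading bit is 1):
  pos 0: 1100 XOR 1011 = 0111
  pos 1: 1111 XOR 1011 = 0100
  pos 2: 1000 XOR 1011 = 0011
  pos 4: 1111 XOR 1011 = 0100
  pos 5: 1001 XOR 1011 = 0010
  pos 7: 1011 XOR 1011 = 0000
  pos 12: 1000 XOR 1011 = 0011
Remainder (last 3 bits) = 011. This is the CRC / FCS.

011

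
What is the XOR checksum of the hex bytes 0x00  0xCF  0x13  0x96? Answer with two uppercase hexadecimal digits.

XOR the bytes together:
  start with 0x00
  0x00 ⊕ 0xCF = 0xCF
  0xCF ⊕ 0x13 = 0xDC
  0xDC ⊕ 0x96 = 0x4A

4A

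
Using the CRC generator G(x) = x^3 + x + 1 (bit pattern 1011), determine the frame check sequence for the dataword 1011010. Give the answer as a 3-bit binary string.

Append 3 zeros: 1011010000. Divide by 1011 (XOR where the leading bit is 1):
  pos 0: 1011 XOR 1011 = 0000
  pos 5: 1000 XOR 1011 = 0011
Remainder (last 3 bits) = 110. This is the CRC / FCS.

110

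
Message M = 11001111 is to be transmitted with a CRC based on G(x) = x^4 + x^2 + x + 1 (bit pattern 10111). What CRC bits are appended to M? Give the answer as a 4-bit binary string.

Append 4 zeros: 110011110000. Divide by 10111 (XOR where the leading bit is 1):
  pos 0: 11001 XOR 10111 = 01110
  pos 1: 11101 XOR 10111 = 01010
  pos 2: 10101 XOR 10111 = 00010
  pos 5: 10100 XOR 10111 = 00011
Remainder (last 4 bits) = 1100. This is the CRC / FCS.

1100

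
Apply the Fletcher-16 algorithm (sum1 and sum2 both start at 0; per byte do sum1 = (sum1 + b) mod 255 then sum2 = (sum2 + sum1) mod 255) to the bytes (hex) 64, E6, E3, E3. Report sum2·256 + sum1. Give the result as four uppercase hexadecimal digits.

F113

Running sums (mod 255):
  after byte 0 (64): sum1=100, sum2=100
  after byte 1 (E6): sum1=75, sum2=175
  after byte 2 (E3): sum1=47, sum2=222
  after byte 3 (E3): sum1=19, sum2=241
Checksum = sum2·256 + sum1 = 241·256 + 19 = 61715 = 0xF113.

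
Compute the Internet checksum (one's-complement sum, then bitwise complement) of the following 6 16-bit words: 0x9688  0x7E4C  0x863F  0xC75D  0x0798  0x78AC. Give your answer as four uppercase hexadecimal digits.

1D49

One's-complement addition (fold any carry out of bit 15 back into bit 0):
  0x9688 + 0x7E4C = 0x114D4 → wrap carry → 0x14D5
  0x14D5 + 0x863F = 0x09B14
  0x9B14 + 0xC75D = 0x16271 → wrap carry → 0x6272
  0x6272 + 0x0798 = 0x06A0A
  0x6A0A + 0x78AC = 0x0E2B6
One's-complement sum = 0xE2B6.
Checksum = ~0xE2B6 & 0xFFFF = 0x1D49.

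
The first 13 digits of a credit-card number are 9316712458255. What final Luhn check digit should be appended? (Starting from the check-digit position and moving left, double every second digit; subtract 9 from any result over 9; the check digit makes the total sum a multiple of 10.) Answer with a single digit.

Partial digits right→left: 5 5 2 8 5 4 2 1 7 6 1 3 9
Double every second digit counting from the check-digit position (so the 1st, 3rd, 5th, ... of the partial from the right).
  doubled (with −9 where >9): 1 4 1 4 5 2 9 → sum 26
  kept as-is: 5 8 4 1 6 3 → sum 27
Total = 26 + 27 = 53.
Check digit = (10 − (53 mod 10)) mod 10 = 7.

7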